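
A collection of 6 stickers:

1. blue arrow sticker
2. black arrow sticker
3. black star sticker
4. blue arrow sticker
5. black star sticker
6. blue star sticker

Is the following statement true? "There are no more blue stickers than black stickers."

True

There are 3 blue stickers.
There are 3 black stickers.
The claim requires 3 ≤ 3, which holds.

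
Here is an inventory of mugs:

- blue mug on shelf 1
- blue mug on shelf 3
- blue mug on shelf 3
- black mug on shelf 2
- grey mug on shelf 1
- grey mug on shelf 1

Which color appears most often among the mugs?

Counts by color: blue 3, grey 2, black 1.
The maximum is 3, held uniquely by blue.

blue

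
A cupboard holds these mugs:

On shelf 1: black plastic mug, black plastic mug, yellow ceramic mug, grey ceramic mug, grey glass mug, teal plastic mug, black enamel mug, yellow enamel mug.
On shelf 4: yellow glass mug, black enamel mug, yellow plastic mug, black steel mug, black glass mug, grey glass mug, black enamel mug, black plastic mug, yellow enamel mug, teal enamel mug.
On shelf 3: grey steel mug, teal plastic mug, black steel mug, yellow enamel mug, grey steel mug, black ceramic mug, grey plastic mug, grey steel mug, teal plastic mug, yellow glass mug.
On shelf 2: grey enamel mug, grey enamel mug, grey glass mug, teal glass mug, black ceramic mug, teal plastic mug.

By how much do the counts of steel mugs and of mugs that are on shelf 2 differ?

1

steel mugs: 5. mugs on shelf 2: 6.
|5 − 6| = 6 − 5 = 1.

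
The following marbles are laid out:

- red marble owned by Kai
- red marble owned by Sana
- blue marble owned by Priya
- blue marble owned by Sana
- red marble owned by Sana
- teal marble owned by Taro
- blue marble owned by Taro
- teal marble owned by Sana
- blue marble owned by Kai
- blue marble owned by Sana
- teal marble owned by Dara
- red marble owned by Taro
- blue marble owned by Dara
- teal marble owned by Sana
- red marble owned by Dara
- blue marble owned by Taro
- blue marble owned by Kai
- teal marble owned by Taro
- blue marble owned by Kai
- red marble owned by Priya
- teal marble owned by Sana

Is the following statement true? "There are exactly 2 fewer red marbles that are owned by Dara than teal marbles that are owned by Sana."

True

|red marbles owned by Dara| = 1.
|teal marbles owned by Sana| = 3.
The claim requires 3 − 1 (= 2) to equal 2, which holds.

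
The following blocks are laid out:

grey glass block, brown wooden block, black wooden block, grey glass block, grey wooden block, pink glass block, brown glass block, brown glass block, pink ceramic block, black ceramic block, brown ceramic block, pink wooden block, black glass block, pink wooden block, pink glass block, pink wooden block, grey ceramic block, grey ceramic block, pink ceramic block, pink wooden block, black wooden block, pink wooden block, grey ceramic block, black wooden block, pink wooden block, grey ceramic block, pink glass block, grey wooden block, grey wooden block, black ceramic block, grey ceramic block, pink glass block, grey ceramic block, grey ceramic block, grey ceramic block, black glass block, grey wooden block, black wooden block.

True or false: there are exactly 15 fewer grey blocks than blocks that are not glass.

False

|grey blocks| = 14.
|blocks that are not glass| = 28.
The claim requires 28 − 14 (= 14) to equal 15, which does not hold.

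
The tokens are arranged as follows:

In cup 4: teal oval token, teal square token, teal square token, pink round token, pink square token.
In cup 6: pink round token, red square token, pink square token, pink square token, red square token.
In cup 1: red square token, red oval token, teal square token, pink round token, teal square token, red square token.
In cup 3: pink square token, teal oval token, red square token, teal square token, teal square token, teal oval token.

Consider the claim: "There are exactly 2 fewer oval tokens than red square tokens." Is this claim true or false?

|oval tokens| = 4.
|red square tokens| = 5.
The claim requires 5 − 4 (= 1) to equal 2, which does not hold.

False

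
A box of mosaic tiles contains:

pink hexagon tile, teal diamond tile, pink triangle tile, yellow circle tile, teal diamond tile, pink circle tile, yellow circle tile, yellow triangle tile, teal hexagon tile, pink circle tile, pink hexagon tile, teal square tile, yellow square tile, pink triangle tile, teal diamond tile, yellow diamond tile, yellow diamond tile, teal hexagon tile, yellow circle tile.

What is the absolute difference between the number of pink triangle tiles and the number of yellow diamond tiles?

pink triangle tiles: 2. yellow diamond tiles: 2.
|2 − 2| = 2 − 2 = 0.

0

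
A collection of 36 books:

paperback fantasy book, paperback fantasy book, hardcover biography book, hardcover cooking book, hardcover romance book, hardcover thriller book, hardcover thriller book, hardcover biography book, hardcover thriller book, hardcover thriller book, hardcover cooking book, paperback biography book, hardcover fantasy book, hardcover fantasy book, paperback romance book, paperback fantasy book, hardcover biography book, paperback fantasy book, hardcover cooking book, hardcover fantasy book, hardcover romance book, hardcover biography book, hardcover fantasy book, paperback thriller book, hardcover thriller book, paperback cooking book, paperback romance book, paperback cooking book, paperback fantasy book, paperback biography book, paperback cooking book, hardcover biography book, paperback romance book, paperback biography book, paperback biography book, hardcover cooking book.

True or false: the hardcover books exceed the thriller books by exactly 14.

There are 20 hardcover books.
There are 6 thriller books.
The claim requires 20 − 6 (= 14) to equal 14, which holds.

True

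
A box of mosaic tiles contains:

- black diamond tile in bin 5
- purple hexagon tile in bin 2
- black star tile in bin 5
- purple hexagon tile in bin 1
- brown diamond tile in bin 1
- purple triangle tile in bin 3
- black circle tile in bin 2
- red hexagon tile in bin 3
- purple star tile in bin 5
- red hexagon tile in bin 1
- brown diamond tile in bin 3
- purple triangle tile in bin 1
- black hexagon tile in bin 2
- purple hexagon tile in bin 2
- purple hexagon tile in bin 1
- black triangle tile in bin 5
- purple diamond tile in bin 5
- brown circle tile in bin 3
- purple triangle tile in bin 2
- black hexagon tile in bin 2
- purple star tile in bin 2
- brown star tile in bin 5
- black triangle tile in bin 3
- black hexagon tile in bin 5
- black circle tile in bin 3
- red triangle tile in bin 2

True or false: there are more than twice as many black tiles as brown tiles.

|black tiles| = 9.
|brown tiles| = 4.
The claim requires 9 > 2 × 4 = 8, which holds.

True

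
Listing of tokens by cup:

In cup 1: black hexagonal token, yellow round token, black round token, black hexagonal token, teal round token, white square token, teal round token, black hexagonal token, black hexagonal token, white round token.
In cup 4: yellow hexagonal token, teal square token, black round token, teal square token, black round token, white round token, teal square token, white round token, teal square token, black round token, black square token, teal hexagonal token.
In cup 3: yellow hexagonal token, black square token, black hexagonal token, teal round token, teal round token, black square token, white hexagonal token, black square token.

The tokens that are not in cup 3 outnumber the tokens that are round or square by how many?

tokens that are not in cup 3: 22.
tokens that are round or square: 21.
22 − 21 = 1.

1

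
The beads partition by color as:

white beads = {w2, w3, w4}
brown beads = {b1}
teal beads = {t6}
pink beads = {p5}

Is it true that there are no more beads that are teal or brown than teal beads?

False

beads that are teal or brown: 2.
teal beads: 1.
The claim requires 2 ≤ 1, which does not hold.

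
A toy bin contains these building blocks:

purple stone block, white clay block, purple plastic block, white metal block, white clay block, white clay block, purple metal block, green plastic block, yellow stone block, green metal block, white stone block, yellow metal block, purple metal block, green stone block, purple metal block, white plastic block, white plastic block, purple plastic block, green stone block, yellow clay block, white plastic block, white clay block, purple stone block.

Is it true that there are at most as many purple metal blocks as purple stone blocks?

purple metal blocks: 3.
purple stone blocks: 2.
The claim requires 3 ≤ 2, which does not hold.

False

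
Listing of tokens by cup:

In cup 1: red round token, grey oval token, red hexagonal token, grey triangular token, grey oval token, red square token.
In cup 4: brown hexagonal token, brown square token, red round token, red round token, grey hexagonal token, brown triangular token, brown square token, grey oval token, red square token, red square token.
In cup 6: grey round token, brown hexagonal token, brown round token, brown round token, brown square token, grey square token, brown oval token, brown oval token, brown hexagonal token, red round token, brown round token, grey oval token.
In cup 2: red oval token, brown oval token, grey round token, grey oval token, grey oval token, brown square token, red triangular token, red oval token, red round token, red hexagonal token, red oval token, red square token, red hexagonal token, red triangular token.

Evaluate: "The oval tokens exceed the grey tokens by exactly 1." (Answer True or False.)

True

There are 12 oval tokens.
There are 11 grey tokens.
The claim requires 12 − 11 (= 1) to equal 1, which holds.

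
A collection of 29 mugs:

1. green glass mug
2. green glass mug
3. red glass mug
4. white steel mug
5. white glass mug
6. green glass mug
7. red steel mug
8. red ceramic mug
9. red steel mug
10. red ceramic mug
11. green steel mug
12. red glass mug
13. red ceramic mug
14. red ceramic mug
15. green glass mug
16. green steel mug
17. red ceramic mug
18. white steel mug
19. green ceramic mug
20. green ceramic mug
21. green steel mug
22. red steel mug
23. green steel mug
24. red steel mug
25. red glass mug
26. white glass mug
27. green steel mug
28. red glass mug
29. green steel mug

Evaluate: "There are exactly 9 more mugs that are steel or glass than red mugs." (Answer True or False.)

|mugs that are steel or glass| = 22.
|red mugs| = 13.
The claim requires 22 − 13 (= 9) to equal 9, which holds.

True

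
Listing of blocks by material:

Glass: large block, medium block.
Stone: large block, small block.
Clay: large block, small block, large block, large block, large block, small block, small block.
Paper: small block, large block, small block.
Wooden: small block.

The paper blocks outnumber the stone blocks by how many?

paper blocks: 3.
stone blocks: 2.
3 − 2 = 1.

1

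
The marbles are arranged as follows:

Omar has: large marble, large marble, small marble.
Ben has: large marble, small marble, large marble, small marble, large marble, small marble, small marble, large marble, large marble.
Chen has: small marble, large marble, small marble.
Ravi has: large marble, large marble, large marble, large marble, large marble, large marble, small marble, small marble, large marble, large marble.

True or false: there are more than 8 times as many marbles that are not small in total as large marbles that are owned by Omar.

False

|marbles that are not small| = 16.
|large marbles owned by Omar| = 2.
The claim requires 16 > 8 × 2 = 16, which does not hold.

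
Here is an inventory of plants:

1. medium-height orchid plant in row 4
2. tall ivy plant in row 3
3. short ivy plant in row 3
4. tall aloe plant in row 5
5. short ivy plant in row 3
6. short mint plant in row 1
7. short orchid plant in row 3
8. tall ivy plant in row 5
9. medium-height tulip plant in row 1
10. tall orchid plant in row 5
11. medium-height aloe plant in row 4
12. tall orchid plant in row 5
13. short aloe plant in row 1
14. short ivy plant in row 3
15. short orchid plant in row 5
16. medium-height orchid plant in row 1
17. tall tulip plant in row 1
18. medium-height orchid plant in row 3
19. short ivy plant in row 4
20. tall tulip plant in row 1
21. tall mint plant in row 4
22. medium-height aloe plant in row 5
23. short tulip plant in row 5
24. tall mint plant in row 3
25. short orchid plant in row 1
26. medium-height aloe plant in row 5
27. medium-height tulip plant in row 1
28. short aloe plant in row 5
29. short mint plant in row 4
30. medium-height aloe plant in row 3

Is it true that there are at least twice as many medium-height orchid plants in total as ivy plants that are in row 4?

True

medium-height orchid plants: 3.
ivy plants in row 4: 1.
The claim requires 3 ≥ 2 × 1 = 2, which holds.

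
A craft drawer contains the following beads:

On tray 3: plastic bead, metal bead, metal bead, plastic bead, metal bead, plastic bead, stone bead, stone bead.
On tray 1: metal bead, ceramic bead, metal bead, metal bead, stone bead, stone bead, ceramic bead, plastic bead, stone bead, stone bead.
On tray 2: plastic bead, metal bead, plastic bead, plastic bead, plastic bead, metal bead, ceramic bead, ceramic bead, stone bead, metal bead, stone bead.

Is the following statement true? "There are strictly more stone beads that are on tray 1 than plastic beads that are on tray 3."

stone beads on tray 1: 4.
plastic beads on tray 3: 3.
The claim requires 4 > 3, which holds.

True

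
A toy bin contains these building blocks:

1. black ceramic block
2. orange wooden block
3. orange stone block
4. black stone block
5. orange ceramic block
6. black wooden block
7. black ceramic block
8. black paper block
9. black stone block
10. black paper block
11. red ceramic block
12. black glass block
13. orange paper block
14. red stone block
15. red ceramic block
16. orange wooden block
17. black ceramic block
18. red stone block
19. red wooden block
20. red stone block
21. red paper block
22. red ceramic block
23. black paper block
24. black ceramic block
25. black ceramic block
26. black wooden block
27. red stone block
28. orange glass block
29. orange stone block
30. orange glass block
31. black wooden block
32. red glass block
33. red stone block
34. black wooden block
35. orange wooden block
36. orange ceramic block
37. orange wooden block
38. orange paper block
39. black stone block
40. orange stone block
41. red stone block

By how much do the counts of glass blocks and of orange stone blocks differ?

glass blocks: 4. orange stone blocks: 3.
|4 − 3| = 4 − 3 = 1.

1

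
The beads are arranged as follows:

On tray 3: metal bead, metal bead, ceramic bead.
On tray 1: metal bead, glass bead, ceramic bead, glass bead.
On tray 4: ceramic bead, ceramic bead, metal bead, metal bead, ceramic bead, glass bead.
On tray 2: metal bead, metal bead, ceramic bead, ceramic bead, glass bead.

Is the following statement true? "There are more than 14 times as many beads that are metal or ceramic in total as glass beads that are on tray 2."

False

There are 14 beads that are metal or ceramic.
There is 1 glass bead on tray 2.
The claim requires 14 > 14 × 1 = 14, which does not hold.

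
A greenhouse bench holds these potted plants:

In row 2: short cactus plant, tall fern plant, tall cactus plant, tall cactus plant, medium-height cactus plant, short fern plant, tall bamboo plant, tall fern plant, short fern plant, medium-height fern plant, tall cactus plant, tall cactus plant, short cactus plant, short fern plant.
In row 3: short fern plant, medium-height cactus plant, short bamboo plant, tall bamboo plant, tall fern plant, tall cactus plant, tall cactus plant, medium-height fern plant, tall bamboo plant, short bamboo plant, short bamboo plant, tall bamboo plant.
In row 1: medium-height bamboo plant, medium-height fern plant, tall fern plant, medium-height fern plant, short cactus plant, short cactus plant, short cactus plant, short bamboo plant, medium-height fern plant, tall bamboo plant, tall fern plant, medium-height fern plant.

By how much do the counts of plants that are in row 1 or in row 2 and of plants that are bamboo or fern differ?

1

plants in row 1 or in row 2: 26. plants that are bamboo or fern: 25.
|26 − 25| = 26 − 25 = 1.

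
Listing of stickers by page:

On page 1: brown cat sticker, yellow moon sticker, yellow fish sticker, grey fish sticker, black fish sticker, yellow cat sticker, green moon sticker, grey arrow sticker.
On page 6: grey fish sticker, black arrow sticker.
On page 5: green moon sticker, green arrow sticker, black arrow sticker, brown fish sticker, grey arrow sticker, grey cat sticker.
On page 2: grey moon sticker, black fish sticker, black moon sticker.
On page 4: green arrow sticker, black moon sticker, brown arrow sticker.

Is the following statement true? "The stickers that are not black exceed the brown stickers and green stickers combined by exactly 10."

False

|stickers that are not black| = 16.
brown stickers: 3; green stickers: 4; combined: 3 + 4 = 7.
The claim requires 16 − 7 (= 9) to equal 10, which does not hold.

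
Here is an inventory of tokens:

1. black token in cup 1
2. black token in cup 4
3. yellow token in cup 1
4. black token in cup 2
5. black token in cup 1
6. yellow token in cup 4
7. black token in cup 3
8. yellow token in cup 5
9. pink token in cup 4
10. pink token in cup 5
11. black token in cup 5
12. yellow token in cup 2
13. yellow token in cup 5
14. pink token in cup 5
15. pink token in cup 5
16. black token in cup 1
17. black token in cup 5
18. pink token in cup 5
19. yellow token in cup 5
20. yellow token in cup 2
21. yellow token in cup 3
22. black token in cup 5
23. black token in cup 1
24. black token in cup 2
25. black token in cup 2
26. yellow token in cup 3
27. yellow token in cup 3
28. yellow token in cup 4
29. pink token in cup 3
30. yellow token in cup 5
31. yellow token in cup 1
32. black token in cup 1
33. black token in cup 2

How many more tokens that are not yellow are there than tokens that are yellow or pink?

1

tokens that are not yellow: 20.
tokens that are yellow or pink: 19.
20 − 19 = 1.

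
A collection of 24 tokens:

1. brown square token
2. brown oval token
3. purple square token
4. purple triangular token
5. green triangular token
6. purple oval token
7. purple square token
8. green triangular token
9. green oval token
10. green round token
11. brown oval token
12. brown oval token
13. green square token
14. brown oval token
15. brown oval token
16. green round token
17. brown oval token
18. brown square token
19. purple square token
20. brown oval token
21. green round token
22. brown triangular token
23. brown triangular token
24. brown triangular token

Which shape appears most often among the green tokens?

round

Counts by shape (restricted to green tokens): round 3, triangular 2, square 1, oval 1.
The maximum is 3, held uniquely by round.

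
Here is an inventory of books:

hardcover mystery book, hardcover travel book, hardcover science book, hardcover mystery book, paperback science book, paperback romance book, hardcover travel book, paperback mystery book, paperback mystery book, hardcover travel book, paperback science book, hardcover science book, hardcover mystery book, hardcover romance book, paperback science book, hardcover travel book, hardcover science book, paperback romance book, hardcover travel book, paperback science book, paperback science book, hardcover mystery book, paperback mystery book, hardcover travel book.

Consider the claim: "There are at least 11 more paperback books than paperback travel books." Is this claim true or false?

paperback books: 10.
paperback travel books: 0.
The claim requires 10 − 0 = 10 ≥ 11, which does not hold.

False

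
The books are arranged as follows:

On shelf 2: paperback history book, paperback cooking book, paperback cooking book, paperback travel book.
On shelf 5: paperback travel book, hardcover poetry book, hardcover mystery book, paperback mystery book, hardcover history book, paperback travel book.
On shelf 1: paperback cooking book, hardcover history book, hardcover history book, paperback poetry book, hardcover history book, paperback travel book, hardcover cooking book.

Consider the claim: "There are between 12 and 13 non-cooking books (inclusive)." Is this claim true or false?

True

|non-cooking books| = 13.
The claim requires 12 ≤ 13 ≤ 13, which holds.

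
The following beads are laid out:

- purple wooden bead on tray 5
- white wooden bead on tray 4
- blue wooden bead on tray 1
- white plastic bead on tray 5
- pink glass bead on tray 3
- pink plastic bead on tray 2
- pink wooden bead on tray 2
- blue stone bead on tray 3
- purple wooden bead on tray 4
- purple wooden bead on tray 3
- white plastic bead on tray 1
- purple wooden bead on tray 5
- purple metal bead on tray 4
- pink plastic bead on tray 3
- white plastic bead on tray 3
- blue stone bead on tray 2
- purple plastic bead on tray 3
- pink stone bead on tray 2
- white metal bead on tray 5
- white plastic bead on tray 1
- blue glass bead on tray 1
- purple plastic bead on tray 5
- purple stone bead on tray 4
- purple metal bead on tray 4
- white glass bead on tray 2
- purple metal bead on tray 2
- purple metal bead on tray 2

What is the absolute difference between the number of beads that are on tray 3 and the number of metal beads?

1

beads on tray 3: 6. metal beads: 5.
|6 − 5| = 6 − 5 = 1.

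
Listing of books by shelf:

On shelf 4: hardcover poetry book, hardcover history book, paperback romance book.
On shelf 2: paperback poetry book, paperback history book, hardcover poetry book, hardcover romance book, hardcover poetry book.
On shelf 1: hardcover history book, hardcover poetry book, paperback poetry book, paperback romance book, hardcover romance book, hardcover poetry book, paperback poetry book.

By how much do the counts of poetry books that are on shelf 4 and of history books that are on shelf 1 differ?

0

poetry books on shelf 4: 1. history books on shelf 1: 1.
|1 − 1| = 1 − 1 = 0.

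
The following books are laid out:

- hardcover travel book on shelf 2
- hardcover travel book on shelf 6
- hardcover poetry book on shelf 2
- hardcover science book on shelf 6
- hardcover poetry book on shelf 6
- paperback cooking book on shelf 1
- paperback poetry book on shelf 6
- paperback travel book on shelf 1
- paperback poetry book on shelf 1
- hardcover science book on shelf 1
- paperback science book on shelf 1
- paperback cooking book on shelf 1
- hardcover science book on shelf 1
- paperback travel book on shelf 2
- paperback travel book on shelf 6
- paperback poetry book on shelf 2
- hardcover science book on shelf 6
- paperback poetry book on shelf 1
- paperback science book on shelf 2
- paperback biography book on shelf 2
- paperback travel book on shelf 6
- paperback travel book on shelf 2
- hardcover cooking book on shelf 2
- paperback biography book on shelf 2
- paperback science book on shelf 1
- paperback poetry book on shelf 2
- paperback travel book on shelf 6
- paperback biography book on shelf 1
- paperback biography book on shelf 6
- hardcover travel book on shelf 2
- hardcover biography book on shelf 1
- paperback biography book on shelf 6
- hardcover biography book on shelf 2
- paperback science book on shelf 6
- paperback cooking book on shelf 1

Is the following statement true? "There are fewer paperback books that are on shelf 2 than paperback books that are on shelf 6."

There are 7 paperback books on shelf 2.
There are 7 paperback books on shelf 6.
The claim requires 7 < 7, which does not hold.

False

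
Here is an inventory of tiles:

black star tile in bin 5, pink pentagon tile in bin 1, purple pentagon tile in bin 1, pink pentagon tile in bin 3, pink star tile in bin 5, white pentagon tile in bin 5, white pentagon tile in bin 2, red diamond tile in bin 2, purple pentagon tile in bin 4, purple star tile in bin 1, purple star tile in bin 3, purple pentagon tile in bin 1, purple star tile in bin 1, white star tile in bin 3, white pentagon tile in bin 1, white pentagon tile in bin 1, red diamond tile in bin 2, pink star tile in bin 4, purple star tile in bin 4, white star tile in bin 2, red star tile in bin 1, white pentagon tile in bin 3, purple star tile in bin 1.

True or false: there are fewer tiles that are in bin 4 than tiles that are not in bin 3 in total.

True

There are 3 tiles in bin 4.
There are 19 tiles that are not in bin 3.
The claim requires 3 < 19, which holds.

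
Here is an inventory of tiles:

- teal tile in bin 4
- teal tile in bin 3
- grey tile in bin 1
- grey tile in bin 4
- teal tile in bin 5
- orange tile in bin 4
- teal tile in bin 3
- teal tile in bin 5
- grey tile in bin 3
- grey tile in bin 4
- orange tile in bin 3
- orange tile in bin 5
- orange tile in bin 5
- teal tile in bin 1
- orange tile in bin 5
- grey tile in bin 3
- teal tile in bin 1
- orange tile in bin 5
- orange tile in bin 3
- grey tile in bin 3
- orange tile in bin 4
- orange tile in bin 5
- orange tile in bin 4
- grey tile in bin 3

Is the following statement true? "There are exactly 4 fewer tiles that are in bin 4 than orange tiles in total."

True

tiles in bin 4: 6.
orange tiles: 10.
The claim requires 10 − 6 (= 4) to equal 4, which holds.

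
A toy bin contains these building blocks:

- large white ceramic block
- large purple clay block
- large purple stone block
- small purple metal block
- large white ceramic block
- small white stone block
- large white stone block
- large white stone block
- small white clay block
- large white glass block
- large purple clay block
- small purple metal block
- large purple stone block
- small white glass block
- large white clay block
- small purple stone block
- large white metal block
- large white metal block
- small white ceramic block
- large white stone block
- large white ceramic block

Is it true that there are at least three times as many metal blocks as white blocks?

False

There are 4 metal blocks.
There are 14 white blocks.
The claim requires 4 ≥ 3 × 14 = 42, which does not hold.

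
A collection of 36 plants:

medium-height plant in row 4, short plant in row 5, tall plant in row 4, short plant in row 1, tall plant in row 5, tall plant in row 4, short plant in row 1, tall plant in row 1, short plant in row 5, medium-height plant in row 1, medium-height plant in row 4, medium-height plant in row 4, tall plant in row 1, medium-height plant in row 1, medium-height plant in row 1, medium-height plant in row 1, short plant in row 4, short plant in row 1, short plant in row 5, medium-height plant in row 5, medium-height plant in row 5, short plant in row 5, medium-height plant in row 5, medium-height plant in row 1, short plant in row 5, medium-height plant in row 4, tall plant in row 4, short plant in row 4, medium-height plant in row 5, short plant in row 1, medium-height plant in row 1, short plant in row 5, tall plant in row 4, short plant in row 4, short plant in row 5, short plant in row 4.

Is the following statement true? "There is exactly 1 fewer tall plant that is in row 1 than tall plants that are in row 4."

tall plants in row 1: 2.
tall plants in row 4: 4.
The claim requires 4 − 2 (= 2) to equal 1, which does not hold.

False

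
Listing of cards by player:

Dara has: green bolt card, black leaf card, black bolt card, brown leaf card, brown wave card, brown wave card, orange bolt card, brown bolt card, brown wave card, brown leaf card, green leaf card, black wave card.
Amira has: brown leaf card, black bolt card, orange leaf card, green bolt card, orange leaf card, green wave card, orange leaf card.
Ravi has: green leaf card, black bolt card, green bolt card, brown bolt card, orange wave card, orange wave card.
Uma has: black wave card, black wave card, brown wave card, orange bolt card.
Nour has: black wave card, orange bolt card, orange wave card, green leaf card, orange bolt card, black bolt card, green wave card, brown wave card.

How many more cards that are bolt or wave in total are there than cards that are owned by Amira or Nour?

12

cards that are bolt or wave: 27.
cards owned by Amira or Nour: 15.
27 − 15 = 12.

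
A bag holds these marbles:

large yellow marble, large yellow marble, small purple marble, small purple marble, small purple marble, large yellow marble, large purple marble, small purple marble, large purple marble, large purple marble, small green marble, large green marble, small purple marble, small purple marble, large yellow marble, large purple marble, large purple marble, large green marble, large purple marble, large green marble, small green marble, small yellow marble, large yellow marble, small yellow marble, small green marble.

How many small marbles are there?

11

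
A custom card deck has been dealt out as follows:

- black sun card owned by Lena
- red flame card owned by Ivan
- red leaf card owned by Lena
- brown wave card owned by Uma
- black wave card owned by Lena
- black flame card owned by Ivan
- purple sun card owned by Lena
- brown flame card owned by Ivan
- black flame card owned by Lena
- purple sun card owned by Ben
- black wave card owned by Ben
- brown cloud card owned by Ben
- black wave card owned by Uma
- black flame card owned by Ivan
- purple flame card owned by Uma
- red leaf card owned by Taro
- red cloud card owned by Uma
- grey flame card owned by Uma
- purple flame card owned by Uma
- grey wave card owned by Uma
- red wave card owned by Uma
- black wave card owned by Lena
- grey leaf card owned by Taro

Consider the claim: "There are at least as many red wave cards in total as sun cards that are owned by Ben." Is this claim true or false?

True

|red wave cards| = 1.
|sun cards owned by Ben| = 1.
The claim requires 1 ≥ 1, which holds.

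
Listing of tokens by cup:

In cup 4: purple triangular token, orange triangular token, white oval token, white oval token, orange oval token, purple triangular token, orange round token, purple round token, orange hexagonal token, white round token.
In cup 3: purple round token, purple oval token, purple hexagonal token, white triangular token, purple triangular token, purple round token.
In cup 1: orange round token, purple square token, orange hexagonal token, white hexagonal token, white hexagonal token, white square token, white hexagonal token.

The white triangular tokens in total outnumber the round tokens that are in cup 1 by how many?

white triangular tokens: 1.
round tokens in cup 1: 1.
1 − 1 = 0.

0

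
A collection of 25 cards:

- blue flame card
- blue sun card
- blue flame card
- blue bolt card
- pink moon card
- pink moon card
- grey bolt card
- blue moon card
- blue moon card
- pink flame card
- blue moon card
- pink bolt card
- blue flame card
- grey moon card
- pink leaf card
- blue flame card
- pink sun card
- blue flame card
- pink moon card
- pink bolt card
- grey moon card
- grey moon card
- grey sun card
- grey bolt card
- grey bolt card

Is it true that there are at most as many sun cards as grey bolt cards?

True

|sun cards| = 3.
|grey bolt cards| = 3.
The claim requires 3 ≤ 3, which holds.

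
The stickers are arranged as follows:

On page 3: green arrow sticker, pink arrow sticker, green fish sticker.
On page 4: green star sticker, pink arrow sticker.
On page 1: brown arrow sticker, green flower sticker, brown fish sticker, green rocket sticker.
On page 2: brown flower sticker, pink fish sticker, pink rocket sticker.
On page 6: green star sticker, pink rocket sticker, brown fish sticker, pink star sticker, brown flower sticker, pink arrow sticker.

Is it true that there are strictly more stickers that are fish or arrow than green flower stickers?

True

There are 9 stickers that are fish or arrow.
There is 1 green flower sticker.
The claim requires 9 > 1, which holds.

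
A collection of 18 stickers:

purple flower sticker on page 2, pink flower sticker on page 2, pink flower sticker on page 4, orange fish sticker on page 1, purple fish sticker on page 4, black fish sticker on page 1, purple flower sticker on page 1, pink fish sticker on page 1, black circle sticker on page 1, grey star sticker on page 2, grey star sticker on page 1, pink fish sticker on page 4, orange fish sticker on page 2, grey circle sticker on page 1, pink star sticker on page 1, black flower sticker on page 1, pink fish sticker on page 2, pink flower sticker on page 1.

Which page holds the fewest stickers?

page 4

Counts by page: page 1→10, page 2→5, page 4→3.
The minimum is 3, held uniquely by page 4.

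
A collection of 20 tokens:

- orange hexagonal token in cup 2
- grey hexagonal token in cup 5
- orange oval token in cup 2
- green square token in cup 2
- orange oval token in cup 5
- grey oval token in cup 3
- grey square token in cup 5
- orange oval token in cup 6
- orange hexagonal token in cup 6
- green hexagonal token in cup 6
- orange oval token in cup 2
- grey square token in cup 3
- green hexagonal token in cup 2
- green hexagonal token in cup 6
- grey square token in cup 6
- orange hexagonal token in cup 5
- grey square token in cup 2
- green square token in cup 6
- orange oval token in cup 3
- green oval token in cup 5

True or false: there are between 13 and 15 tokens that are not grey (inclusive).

|tokens that are not grey| = 14.
The claim requires 13 ≤ 14 ≤ 15, which holds.

True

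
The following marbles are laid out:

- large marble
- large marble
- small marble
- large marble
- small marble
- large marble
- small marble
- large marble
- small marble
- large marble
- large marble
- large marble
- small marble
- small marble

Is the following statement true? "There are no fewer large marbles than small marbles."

True

large marbles: 8.
small marbles: 6.
The claim requires 8 ≥ 6, which holds.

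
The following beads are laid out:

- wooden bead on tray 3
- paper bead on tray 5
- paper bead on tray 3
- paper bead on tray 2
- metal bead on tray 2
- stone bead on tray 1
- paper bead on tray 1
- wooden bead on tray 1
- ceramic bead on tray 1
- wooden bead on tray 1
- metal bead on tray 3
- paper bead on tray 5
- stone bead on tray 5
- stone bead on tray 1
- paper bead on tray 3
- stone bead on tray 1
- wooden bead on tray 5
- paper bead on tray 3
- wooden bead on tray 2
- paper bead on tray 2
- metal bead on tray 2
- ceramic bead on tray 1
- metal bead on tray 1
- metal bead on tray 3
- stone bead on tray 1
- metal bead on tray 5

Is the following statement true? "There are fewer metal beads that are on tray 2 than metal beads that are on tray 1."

False

|metal beads on tray 2| = 2.
|metal beads on tray 1| = 1.
The claim requires 2 < 1, which does not hold.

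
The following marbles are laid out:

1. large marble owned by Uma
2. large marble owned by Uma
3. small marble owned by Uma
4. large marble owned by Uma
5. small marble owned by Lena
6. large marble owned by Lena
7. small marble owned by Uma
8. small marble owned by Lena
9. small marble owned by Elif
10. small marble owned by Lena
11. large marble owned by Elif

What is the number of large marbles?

5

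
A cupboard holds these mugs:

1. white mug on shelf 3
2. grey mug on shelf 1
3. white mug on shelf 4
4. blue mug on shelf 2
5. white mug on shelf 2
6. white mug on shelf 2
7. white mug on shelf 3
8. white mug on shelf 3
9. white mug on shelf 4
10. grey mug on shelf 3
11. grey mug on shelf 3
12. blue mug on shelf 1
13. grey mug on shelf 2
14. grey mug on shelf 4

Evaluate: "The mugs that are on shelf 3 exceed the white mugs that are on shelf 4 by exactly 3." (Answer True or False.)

True

There are 5 mugs on shelf 3.
There are 2 white mugs on shelf 4.
The claim requires 5 − 2 (= 3) to equal 3, which holds.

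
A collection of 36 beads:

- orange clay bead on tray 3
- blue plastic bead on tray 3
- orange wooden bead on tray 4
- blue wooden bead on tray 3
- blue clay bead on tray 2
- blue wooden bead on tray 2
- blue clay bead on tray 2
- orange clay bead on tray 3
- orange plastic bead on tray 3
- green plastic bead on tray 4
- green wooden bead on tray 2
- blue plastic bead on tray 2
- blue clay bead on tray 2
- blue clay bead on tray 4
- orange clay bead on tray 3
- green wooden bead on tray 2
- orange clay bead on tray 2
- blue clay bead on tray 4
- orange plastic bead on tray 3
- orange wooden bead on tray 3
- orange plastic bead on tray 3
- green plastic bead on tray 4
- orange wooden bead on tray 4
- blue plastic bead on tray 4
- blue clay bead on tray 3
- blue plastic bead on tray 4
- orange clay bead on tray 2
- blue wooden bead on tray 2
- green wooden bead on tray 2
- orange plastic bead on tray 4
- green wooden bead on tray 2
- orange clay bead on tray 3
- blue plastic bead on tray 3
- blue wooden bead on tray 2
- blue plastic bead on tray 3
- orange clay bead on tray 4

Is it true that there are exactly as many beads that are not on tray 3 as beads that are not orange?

There are 23 beads that are not on tray 3.
There are 22 beads that are not orange.
The claim requires 23 = 22, which does not hold.

False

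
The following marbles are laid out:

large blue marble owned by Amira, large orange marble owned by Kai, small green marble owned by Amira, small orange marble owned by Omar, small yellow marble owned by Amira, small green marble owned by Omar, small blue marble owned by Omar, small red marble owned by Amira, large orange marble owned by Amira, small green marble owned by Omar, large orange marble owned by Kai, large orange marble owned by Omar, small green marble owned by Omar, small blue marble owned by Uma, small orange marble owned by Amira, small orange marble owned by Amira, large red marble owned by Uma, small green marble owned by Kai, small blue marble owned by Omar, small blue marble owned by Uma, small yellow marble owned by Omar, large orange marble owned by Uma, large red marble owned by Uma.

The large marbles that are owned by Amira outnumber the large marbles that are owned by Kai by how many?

large marbles owned by Amira: 2.
large marbles owned by Kai: 2.
2 − 2 = 0.

0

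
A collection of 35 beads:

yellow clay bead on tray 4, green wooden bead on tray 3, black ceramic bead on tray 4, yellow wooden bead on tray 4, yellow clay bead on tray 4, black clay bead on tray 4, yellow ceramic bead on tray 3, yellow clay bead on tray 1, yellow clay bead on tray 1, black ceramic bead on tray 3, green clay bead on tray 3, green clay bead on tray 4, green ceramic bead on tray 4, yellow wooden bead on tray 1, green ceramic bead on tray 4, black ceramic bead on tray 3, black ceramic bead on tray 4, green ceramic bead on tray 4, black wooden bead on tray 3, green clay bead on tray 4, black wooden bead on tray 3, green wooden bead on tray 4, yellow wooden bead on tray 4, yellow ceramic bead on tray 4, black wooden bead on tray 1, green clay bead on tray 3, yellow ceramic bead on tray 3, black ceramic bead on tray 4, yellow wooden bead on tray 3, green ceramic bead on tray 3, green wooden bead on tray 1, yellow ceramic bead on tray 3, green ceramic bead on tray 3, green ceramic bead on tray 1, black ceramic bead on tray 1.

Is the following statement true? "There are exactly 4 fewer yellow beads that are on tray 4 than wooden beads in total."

There are 5 yellow beads on tray 4.
There are 10 wooden beads.
The claim requires 10 − 5 (= 5) to equal 4, which does not hold.

False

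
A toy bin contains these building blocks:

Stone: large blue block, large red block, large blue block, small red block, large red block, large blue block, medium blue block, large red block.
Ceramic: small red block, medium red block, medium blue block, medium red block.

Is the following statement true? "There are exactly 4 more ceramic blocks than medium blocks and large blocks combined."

ceramic blocks: 4.
medium blocks: 4; large blocks: 6; combined: 4 + 6 = 10.
The claim requires 4 − 10 (= -6) to equal 4, which does not hold.

False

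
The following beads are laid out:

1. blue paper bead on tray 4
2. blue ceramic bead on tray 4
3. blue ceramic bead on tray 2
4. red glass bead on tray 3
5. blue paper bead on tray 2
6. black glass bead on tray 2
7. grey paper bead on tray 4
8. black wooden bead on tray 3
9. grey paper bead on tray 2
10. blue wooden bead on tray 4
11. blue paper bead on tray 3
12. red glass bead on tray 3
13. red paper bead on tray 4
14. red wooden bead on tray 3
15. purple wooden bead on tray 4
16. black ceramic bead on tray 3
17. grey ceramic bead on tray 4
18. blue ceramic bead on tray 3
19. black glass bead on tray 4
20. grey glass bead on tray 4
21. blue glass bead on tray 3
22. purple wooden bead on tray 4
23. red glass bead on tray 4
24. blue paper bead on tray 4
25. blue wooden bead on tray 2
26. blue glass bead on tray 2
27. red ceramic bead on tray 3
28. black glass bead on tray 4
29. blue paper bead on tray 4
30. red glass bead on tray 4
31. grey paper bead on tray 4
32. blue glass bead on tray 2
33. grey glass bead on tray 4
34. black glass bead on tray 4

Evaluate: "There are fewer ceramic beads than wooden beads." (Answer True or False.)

ceramic beads: 6.
wooden beads: 6.
The claim requires 6 < 6, which does not hold.

False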